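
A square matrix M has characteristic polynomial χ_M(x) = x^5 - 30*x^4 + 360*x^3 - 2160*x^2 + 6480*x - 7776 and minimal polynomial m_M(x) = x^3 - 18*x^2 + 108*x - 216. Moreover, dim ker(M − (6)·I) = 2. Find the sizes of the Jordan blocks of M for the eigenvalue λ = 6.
Block sizes for λ = 6: [3, 2]

Step 1 — from the characteristic polynomial, algebraic multiplicity of λ = 6 is 5. From dim ker(M − (6)·I) = 2, there are exactly 2 Jordan blocks for λ = 6.
Step 2 — from the minimal polynomial, the factor (x − 6)^3 tells us the largest block for λ = 6 has size 3.
Step 3 — with total size 5, 2 blocks, and largest block 3, the block sizes (in nonincreasing order) are [3, 2].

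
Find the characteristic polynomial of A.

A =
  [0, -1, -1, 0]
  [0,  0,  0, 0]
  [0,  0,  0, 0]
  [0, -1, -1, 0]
x^4

Expanding det(x·I − A) (e.g. by cofactor expansion or by noting that A is similar to its Jordan form J, which has the same characteristic polynomial as A) gives
  χ_A(x) = x^4
which factors as x^4. The eigenvalues (with algebraic multiplicities) are λ = 0 with multiplicity 4.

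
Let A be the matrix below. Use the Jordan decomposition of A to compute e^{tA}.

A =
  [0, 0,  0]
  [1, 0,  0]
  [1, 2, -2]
e^{tA} =
  [1, 0, 0]
  [t, 1, 0]
  [t, 1 - exp(-2*t), exp(-2*t)]

Strategy: write A = P · J · P⁻¹ where J is a Jordan canonical form, so e^{tA} = P · e^{tJ} · P⁻¹, and e^{tJ} can be computed block-by-block.

A has Jordan form
J =
  [-2, 0, 0]
  [ 0, 0, 1]
  [ 0, 0, 0]
(up to reordering of blocks).

Per-block formulas:
  For a 1×1 block at λ = -2: exp(t · [-2]) = [e^(-2t)].
  For a 2×2 Jordan block J_2(0): exp(t · J_2(0)) = e^(0t)·(I + t·N), where N is the 2×2 nilpotent shift.

After assembling e^{tJ} and conjugating by P, we get:

e^{tA} =
  [1, 0, 0]
  [t, 1, 0]
  [t, 1 - exp(-2*t), exp(-2*t)]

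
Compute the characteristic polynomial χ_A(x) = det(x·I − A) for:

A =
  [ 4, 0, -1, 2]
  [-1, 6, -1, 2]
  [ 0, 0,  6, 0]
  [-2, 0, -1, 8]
x^4 - 24*x^3 + 216*x^2 - 864*x + 1296

Expanding det(x·I − A) (e.g. by cofactor expansion or by noting that A is similar to its Jordan form J, which has the same characteristic polynomial as A) gives
  χ_A(x) = x^4 - 24*x^3 + 216*x^2 - 864*x + 1296
which factors as (x - 6)^4. The eigenvalues (with algebraic multiplicities) are λ = 6 with multiplicity 4.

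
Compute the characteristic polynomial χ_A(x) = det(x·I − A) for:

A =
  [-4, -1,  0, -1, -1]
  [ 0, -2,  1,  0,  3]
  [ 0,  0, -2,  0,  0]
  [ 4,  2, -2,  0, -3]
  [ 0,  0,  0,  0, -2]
x^5 + 10*x^4 + 40*x^3 + 80*x^2 + 80*x + 32

Expanding det(x·I − A) (e.g. by cofactor expansion or by noting that A is similar to its Jordan form J, which has the same characteristic polynomial as A) gives
  χ_A(x) = x^5 + 10*x^4 + 40*x^3 + 80*x^2 + 80*x + 32
which factors as (x + 2)^5. The eigenvalues (with algebraic multiplicities) are λ = -2 with multiplicity 5.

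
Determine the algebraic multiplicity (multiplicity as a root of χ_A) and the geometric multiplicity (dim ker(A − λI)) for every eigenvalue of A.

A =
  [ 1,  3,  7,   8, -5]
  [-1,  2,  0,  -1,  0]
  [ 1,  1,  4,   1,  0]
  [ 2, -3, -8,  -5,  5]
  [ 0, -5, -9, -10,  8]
λ = -2: alg = 1, geom = 1; λ = 3: alg = 4, geom = 2

Step 1 — factor the characteristic polynomial to read off the algebraic multiplicities:
  χ_A(x) = (x - 3)^4*(x + 2)

Step 2 — compute geometric multiplicities via the rank-nullity identity g(λ) = n − rank(A − λI):
  rank(A − (-2)·I) = 4, so dim ker(A − (-2)·I) = n − 4 = 1
  rank(A − (3)·I) = 3, so dim ker(A − (3)·I) = n − 3 = 2

Summary:
  λ = -2: algebraic multiplicity = 1, geometric multiplicity = 1
  λ = 3: algebraic multiplicity = 4, geometric multiplicity = 2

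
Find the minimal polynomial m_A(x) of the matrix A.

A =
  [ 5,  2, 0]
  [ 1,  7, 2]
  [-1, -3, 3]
x^3 - 15*x^2 + 75*x - 125

The characteristic polynomial is χ_A(x) = (x - 5)^3, so the eigenvalues are known. The minimal polynomial is
  m_A(x) = Π_λ (x − λ)^{k_λ}
where k_λ is the size of the *largest* Jordan block for λ (equivalently, the smallest k with (A − λI)^k v = 0 for every generalised eigenvector v of λ).

  λ = 5: largest Jordan block has size 3, contributing (x − 5)^3

So m_A(x) = (x - 5)^3 = x^3 - 15*x^2 + 75*x - 125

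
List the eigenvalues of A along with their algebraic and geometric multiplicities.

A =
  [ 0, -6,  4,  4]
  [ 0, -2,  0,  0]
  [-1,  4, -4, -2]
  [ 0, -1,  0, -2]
λ = -2: alg = 4, geom = 2

Step 1 — factor the characteristic polynomial to read off the algebraic multiplicities:
  χ_A(x) = (x + 2)^4

Step 2 — compute geometric multiplicities via the rank-nullity identity g(λ) = n − rank(A − λI):
  rank(A − (-2)·I) = 2, so dim ker(A − (-2)·I) = n − 2 = 2

Summary:
  λ = -2: algebraic multiplicity = 4, geometric multiplicity = 2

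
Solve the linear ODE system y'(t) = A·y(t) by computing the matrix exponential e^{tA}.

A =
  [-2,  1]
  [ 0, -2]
e^{tA} =
  [exp(-2*t), t*exp(-2*t)]
  [0, exp(-2*t)]

Strategy: write A = P · J · P⁻¹ where J is a Jordan canonical form, so e^{tA} = P · e^{tJ} · P⁻¹, and e^{tJ} can be computed block-by-block.

A has Jordan form
J =
  [-2,  1]
  [ 0, -2]
(up to reordering of blocks).

Per-block formulas:
  For a 2×2 Jordan block J_2(-2): exp(t · J_2(-2)) = e^(-2t)·(I + t·N), where N is the 2×2 nilpotent shift.

After assembling e^{tJ} and conjugating by P, we get:

e^{tA} =
  [exp(-2*t), t*exp(-2*t)]
  [0, exp(-2*t)]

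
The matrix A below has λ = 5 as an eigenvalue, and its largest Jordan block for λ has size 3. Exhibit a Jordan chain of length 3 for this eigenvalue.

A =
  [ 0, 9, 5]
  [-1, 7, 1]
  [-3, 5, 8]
A Jordan chain for λ = 5 of length 3:
v_1 = (1, 0, 1)ᵀ
v_2 = (-5, -1, -3)ᵀ
v_3 = (1, 0, 0)ᵀ

Let N = A − (5)·I. We want v_3 with N^3 v_3 = 0 but N^2 v_3 ≠ 0; then v_{j-1} := N · v_j for j = 3, …, 2.

Pick v_3 = (1, 0, 0)ᵀ.
Then v_2 = N · v_3 = (-5, -1, -3)ᵀ.
Then v_1 = N · v_2 = (1, 0, 1)ᵀ.

Sanity check: (A − (5)·I) v_1 = (0, 0, 0)ᵀ = 0. ✓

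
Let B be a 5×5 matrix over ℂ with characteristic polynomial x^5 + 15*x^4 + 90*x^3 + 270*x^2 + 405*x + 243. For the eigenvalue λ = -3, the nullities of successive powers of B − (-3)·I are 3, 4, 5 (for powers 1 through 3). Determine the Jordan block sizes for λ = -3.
Block sizes for λ = -3: [3, 1, 1]

From the dimensions of kernels of powers, the number of Jordan blocks of size at least j is d_j − d_{j−1} where d_j = dim ker(N^j) (with d_0 = 0). Computing the differences gives [3, 1, 1].
The number of blocks of size exactly k is (#blocks of size ≥ k) − (#blocks of size ≥ k + 1), so the partition is: 2 block(s) of size 1, 1 block(s) of size 3.
In nonincreasing order the block sizes are [3, 1, 1].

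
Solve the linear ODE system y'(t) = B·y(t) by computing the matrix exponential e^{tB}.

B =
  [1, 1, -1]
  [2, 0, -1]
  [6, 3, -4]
e^{tB} =
  [2*t*exp(-t) + exp(-t), t*exp(-t), -t*exp(-t)]
  [2*t*exp(-t), t*exp(-t) + exp(-t), -t*exp(-t)]
  [6*t*exp(-t), 3*t*exp(-t), -3*t*exp(-t) + exp(-t)]

Strategy: write B = P · J · P⁻¹ where J is a Jordan canonical form, so e^{tB} = P · e^{tJ} · P⁻¹, and e^{tJ} can be computed block-by-block.

B has Jordan form
J =
  [-1,  1,  0]
  [ 0, -1,  0]
  [ 0,  0, -1]
(up to reordering of blocks).

Per-block formulas:
  For a 2×2 Jordan block J_2(-1): exp(t · J_2(-1)) = e^(-1t)·(I + t·N), where N is the 2×2 nilpotent shift.
  For a 1×1 block at λ = -1: exp(t · [-1]) = [e^(-1t)].

After assembling e^{tJ} and conjugating by P, we get:

e^{tB} =
  [2*t*exp(-t) + exp(-t), t*exp(-t), -t*exp(-t)]
  [2*t*exp(-t), t*exp(-t) + exp(-t), -t*exp(-t)]
  [6*t*exp(-t), 3*t*exp(-t), -3*t*exp(-t) + exp(-t)]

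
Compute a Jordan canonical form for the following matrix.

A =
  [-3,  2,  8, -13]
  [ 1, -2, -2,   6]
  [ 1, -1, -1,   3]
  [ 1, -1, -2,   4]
J_3(-1) ⊕ J_1(1)

The characteristic polynomial is
  det(x·I − A) = x^4 + 2*x^3 - 2*x - 1 = (x - 1)*(x + 1)^3

Eigenvalues and multiplicities (the geometric multiplicity of λ is n − rank(A − λI), which equals the number of Jordan blocks for λ):
  λ = -1: algebraic multiplicity = 3, geometric multiplicity = 1
  λ = 1: algebraic multiplicity = 1, geometric multiplicity = 1

Determining the block sizes for each eigenvalue:
  λ = -1: one block (gm = 1), so the single block has size am = 3 → block sizes [3]
  λ = 1: one block (gm = 1), so the single block has size am = 1 → block sizes [1]

Assembling the blocks gives a Jordan form
J =
  [-1,  1,  0, 0]
  [ 0, -1,  1, 0]
  [ 0,  0, -1, 0]
  [ 0,  0,  0, 1]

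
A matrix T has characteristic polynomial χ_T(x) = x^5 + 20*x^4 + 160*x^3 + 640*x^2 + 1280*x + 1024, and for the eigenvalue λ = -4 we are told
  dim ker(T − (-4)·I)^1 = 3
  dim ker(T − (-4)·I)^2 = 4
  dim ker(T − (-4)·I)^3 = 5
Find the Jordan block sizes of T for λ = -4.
Block sizes for λ = -4: [3, 1, 1]

From the dimensions of kernels of powers, the number of Jordan blocks of size at least j is d_j − d_{j−1} where d_j = dim ker(N^j) (with d_0 = 0). Computing the differences gives [3, 1, 1].
The number of blocks of size exactly k is (#blocks of size ≥ k) − (#blocks of size ≥ k + 1), so the partition is: 2 block(s) of size 1, 1 block(s) of size 3.
In nonincreasing order the block sizes are [3, 1, 1].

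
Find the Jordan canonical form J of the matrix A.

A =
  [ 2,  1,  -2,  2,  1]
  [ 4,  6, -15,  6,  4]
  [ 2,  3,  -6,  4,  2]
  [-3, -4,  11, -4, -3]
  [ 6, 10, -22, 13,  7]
J_3(1) ⊕ J_2(1)

The characteristic polynomial is
  det(x·I − A) = x^5 - 5*x^4 + 10*x^3 - 10*x^2 + 5*x - 1 = (x - 1)^5

Eigenvalues and multiplicities (the geometric multiplicity of λ is n − rank(A − λI), which equals the number of Jordan blocks for λ):
  λ = 1: algebraic multiplicity = 5, geometric multiplicity = 2

Determining the block sizes for each eigenvalue:
  λ = 1: with am = 5 and gm = 2, the partition is not yet determined (e.g. several partitions of 5 into 2 parts exist). Let N = A − (1)·I. Computing rank(N^1) = 3, rank(N^2) = 1, rank(N^3) = 0; the number of blocks of size ≥ j is rank(N^{j−1}) − rank(N^j), giving [2, 2, 1]. So we have 1 block(s) of size 3, 1 block(s) of size 2 → block sizes [3, 2]

Assembling the blocks gives a Jordan form
J =
  [1, 1, 0, 0, 0]
  [0, 1, 1, 0, 0]
  [0, 0, 1, 0, 0]
  [0, 0, 0, 1, 1]
  [0, 0, 0, 0, 1]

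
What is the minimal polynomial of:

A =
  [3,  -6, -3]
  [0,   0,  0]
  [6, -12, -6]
x^2 + 3*x

The characteristic polynomial is χ_A(x) = x^2*(x + 3), so the eigenvalues are known. The minimal polynomial is
  m_A(x) = Π_λ (x − λ)^{k_λ}
where k_λ is the size of the *largest* Jordan block for λ (equivalently, the smallest k with (A − λI)^k v = 0 for every generalised eigenvector v of λ).

  λ = -3: largest Jordan block has size 1, contributing (x + 3)
  λ = 0: largest Jordan block has size 1, contributing (x − 0)

So m_A(x) = x*(x + 3) = x^2 + 3*x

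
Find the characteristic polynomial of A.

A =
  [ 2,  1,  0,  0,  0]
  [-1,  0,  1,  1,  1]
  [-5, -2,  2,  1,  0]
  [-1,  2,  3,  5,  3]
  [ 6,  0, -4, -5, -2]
x^5 - 7*x^4 + 19*x^3 - 25*x^2 + 16*x - 4

Expanding det(x·I − A) (e.g. by cofactor expansion or by noting that A is similar to its Jordan form J, which has the same characteristic polynomial as A) gives
  χ_A(x) = x^5 - 7*x^4 + 19*x^3 - 25*x^2 + 16*x - 4
which factors as (x - 2)^2*(x - 1)^3. The eigenvalues (with algebraic multiplicities) are λ = 1 with multiplicity 3, λ = 2 with multiplicity 2.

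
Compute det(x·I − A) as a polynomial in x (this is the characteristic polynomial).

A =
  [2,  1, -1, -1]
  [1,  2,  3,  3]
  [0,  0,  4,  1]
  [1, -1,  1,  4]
x^4 - 12*x^3 + 54*x^2 - 108*x + 81

Expanding det(x·I − A) (e.g. by cofactor expansion or by noting that A is similar to its Jordan form J, which has the same characteristic polynomial as A) gives
  χ_A(x) = x^4 - 12*x^3 + 54*x^2 - 108*x + 81
which factors as (x - 3)^4. The eigenvalues (with algebraic multiplicities) are λ = 3 with multiplicity 4.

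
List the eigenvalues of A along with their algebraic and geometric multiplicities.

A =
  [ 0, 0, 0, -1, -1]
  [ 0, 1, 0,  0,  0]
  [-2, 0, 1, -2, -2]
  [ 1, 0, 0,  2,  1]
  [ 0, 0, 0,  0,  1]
λ = 1: alg = 5, geom = 4

Step 1 — factor the characteristic polynomial to read off the algebraic multiplicities:
  χ_A(x) = (x - 1)^5

Step 2 — compute geometric multiplicities via the rank-nullity identity g(λ) = n − rank(A − λI):
  rank(A − (1)·I) = 1, so dim ker(A − (1)·I) = n − 1 = 4

Summary:
  λ = 1: algebraic multiplicity = 5, geometric multiplicity = 4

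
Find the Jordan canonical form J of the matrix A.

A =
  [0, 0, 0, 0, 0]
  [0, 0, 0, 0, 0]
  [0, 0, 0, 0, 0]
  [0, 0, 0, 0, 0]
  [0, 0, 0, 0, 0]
J_1(0) ⊕ J_1(0) ⊕ J_1(0) ⊕ J_1(0) ⊕ J_1(0)

The characteristic polynomial is
  det(x·I − A) = x^5

Eigenvalues and multiplicities (the geometric multiplicity of λ is n − rank(A − λI), which equals the number of Jordan blocks for λ):
  λ = 0: algebraic multiplicity = 5, geometric multiplicity = 5

Determining the block sizes for each eigenvalue:
  λ = 0: gm = am = 5, so every block has size 1 → block sizes [1, 1, 1, 1, 1]

Assembling the blocks gives a Jordan form
J =
  [0, 0, 0, 0, 0]
  [0, 0, 0, 0, 0]
  [0, 0, 0, 0, 0]
  [0, 0, 0, 0, 0]
  [0, 0, 0, 0, 0]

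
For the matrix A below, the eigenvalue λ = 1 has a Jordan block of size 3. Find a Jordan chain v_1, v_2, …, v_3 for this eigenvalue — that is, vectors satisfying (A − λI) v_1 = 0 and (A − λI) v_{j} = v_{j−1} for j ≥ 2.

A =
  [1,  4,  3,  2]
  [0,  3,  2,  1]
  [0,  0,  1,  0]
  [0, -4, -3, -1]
A Jordan chain for λ = 1 of length 3:
v_1 = (2, 1, 0, -2)ᵀ
v_2 = (3, 2, 0, -3)ᵀ
v_3 = (0, 0, 1, 0)ᵀ

Let N = A − (1)·I. We want v_3 with N^3 v_3 = 0 but N^2 v_3 ≠ 0; then v_{j-1} := N · v_j for j = 3, …, 2.

Pick v_3 = (0, 0, 1, 0)ᵀ.
Then v_2 = N · v_3 = (3, 2, 0, -3)ᵀ.
Then v_1 = N · v_2 = (2, 1, 0, -2)ᵀ.

Sanity check: (A − (1)·I) v_1 = (0, 0, 0, 0)ᵀ = 0. ✓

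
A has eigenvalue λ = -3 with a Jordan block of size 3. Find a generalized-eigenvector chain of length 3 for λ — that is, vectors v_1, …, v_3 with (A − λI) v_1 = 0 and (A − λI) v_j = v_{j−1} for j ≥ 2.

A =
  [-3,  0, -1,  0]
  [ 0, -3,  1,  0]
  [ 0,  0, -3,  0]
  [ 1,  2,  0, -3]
A Jordan chain for λ = -3 of length 3:
v_1 = (0, 0, 0, 1)ᵀ
v_2 = (-1, 1, 0, 0)ᵀ
v_3 = (0, 0, 1, 0)ᵀ

Let N = A − (-3)·I. We want v_3 with N^3 v_3 = 0 but N^2 v_3 ≠ 0; then v_{j-1} := N · v_j for j = 3, …, 2.

Pick v_3 = (0, 0, 1, 0)ᵀ.
Then v_2 = N · v_3 = (-1, 1, 0, 0)ᵀ.
Then v_1 = N · v_2 = (0, 0, 0, 1)ᵀ.

Sanity check: (A − (-3)·I) v_1 = (0, 0, 0, 0)ᵀ = 0. ✓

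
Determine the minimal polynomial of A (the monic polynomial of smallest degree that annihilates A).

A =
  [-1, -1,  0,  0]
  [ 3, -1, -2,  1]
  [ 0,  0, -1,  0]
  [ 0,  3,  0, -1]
x^3 + 3*x^2 + 3*x + 1

The characteristic polynomial is χ_A(x) = (x + 1)^4, so the eigenvalues are known. The minimal polynomial is
  m_A(x) = Π_λ (x − λ)^{k_λ}
where k_λ is the size of the *largest* Jordan block for λ (equivalently, the smallest k with (A − λI)^k v = 0 for every generalised eigenvector v of λ).

  λ = -1: largest Jordan block has size 3, contributing (x + 1)^3

So m_A(x) = (x + 1)^3 = x^3 + 3*x^2 + 3*x + 1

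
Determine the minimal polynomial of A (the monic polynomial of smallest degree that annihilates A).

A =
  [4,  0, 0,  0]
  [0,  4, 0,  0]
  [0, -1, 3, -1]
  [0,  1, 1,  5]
x^2 - 8*x + 16

The characteristic polynomial is χ_A(x) = (x - 4)^4, so the eigenvalues are known. The minimal polynomial is
  m_A(x) = Π_λ (x − λ)^{k_λ}
where k_λ is the size of the *largest* Jordan block for λ (equivalently, the smallest k with (A − λI)^k v = 0 for every generalised eigenvector v of λ).

  λ = 4: largest Jordan block has size 2, contributing (x − 4)^2

So m_A(x) = (x - 4)^2 = x^2 - 8*x + 16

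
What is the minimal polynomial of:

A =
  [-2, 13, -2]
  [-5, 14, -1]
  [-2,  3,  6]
x^3 - 18*x^2 + 108*x - 216

The characteristic polynomial is χ_A(x) = (x - 6)^3, so the eigenvalues are known. The minimal polynomial is
  m_A(x) = Π_λ (x − λ)^{k_λ}
where k_λ is the size of the *largest* Jordan block for λ (equivalently, the smallest k with (A − λI)^k v = 0 for every generalised eigenvector v of λ).

  λ = 6: largest Jordan block has size 3, contributing (x − 6)^3

So m_A(x) = (x - 6)^3 = x^3 - 18*x^2 + 108*x - 216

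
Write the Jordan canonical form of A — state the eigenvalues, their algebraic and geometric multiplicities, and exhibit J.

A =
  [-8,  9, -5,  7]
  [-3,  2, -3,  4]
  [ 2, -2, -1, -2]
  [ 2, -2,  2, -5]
J_3(-3) ⊕ J_1(-3)

The characteristic polynomial is
  det(x·I − A) = x^4 + 12*x^3 + 54*x^2 + 108*x + 81 = (x + 3)^4

Eigenvalues and multiplicities (the geometric multiplicity of λ is n − rank(A − λI), which equals the number of Jordan blocks for λ):
  λ = -3: algebraic multiplicity = 4, geometric multiplicity = 2

Determining the block sizes for each eigenvalue:
  λ = -3: with am = 4 and gm = 2, the partition is not yet determined (e.g. several partitions of 4 into 2 parts exist). Let N = A − (-3)·I. Computing rank(N^1) = 2, rank(N^2) = 1, rank(N^3) = 0; the number of blocks of size ≥ j is rank(N^{j−1}) − rank(N^j), giving [2, 1, 1]. So we have 1 block(s) of size 3, 1 block(s) of size 1 → block sizes [3, 1]

Assembling the blocks gives a Jordan form
J =
  [-3,  1,  0,  0]
  [ 0, -3,  1,  0]
  [ 0,  0, -3,  0]
  [ 0,  0,  0, -3]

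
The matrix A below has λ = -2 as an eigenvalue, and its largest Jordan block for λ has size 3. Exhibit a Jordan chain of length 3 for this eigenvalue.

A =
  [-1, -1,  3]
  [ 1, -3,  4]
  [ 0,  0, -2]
A Jordan chain for λ = -2 of length 3:
v_1 = (-1, -1, 0)ᵀ
v_2 = (3, 4, 0)ᵀ
v_3 = (0, 0, 1)ᵀ

Let N = A − (-2)·I. We want v_3 with N^3 v_3 = 0 but N^2 v_3 ≠ 0; then v_{j-1} := N · v_j for j = 3, …, 2.

Pick v_3 = (0, 0, 1)ᵀ.
Then v_2 = N · v_3 = (3, 4, 0)ᵀ.
Then v_1 = N · v_2 = (-1, -1, 0)ᵀ.

Sanity check: (A − (-2)·I) v_1 = (0, 0, 0)ᵀ = 0. ✓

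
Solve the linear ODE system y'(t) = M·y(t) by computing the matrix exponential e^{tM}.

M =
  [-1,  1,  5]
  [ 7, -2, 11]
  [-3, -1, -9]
e^{tM} =
  [t^2*exp(-4*t)/2 + 3*t*exp(-4*t) + exp(-4*t), t*exp(-4*t), t^2*exp(-4*t)/2 + 5*t*exp(-4*t)]
  [t^2*exp(-4*t) + 7*t*exp(-4*t), 2*t*exp(-4*t) + exp(-4*t), t^2*exp(-4*t) + 11*t*exp(-4*t)]
  [-t^2*exp(-4*t)/2 - 3*t*exp(-4*t), -t*exp(-4*t), -t^2*exp(-4*t)/2 - 5*t*exp(-4*t) + exp(-4*t)]

Strategy: write M = P · J · P⁻¹ where J is a Jordan canonical form, so e^{tM} = P · e^{tJ} · P⁻¹, and e^{tJ} can be computed block-by-block.

M has Jordan form
J =
  [-4,  1,  0]
  [ 0, -4,  1]
  [ 0,  0, -4]
(up to reordering of blocks).

Per-block formulas:
  For a 3×3 Jordan block J_3(-4): exp(t · J_3(-4)) = e^(-4t)·(I + t·N + (t^2/2)·N^2), where N is the 3×3 nilpotent shift.

After assembling e^{tJ} and conjugating by P, we get:

e^{tM} =
  [t^2*exp(-4*t)/2 + 3*t*exp(-4*t) + exp(-4*t), t*exp(-4*t), t^2*exp(-4*t)/2 + 5*t*exp(-4*t)]
  [t^2*exp(-4*t) + 7*t*exp(-4*t), 2*t*exp(-4*t) + exp(-4*t), t^2*exp(-4*t) + 11*t*exp(-4*t)]
  [-t^2*exp(-4*t)/2 - 3*t*exp(-4*t), -t*exp(-4*t), -t^2*exp(-4*t)/2 - 5*t*exp(-4*t) + exp(-4*t)]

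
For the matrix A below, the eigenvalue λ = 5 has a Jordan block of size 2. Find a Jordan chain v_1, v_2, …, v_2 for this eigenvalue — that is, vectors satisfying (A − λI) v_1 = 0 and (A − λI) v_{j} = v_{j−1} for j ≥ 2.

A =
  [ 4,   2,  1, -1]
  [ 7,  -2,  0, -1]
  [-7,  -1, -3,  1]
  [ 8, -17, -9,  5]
A Jordan chain for λ = 5 of length 2:
v_1 = (-1, -1, 1, 0)ᵀ
v_2 = (0, 0, 0, 1)ᵀ

Let N = A − (5)·I. We want v_2 with N^2 v_2 = 0 but N^1 v_2 ≠ 0; then v_{j-1} := N · v_j for j = 2, …, 2.

Pick v_2 = (0, 0, 0, 1)ᵀ.
Then v_1 = N · v_2 = (-1, -1, 1, 0)ᵀ.

Sanity check: (A − (5)·I) v_1 = (0, 0, 0, 0)ᵀ = 0. ✓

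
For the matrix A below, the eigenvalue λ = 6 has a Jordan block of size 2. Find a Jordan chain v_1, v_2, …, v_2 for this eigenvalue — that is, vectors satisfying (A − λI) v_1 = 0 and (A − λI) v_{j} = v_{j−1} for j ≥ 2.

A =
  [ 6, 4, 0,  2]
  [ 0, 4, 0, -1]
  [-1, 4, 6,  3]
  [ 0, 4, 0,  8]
A Jordan chain for λ = 6 of length 2:
v_1 = (0, 0, -1, 0)ᵀ
v_2 = (1, 0, 0, 0)ᵀ

Let N = A − (6)·I. We want v_2 with N^2 v_2 = 0 but N^1 v_2 ≠ 0; then v_{j-1} := N · v_j for j = 2, …, 2.

Pick v_2 = (1, 0, 0, 0)ᵀ.
Then v_1 = N · v_2 = (0, 0, -1, 0)ᵀ.

Sanity check: (A − (6)·I) v_1 = (0, 0, 0, 0)ᵀ = 0. ✓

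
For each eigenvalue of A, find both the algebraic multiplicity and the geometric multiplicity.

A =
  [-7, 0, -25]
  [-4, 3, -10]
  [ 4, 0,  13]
λ = 3: alg = 3, geom = 2

Step 1 — factor the characteristic polynomial to read off the algebraic multiplicities:
  χ_A(x) = (x - 3)^3

Step 2 — compute geometric multiplicities via the rank-nullity identity g(λ) = n − rank(A − λI):
  rank(A − (3)·I) = 1, so dim ker(A − (3)·I) = n − 1 = 2

Summary:
  λ = 3: algebraic multiplicity = 3, geometric multiplicity = 2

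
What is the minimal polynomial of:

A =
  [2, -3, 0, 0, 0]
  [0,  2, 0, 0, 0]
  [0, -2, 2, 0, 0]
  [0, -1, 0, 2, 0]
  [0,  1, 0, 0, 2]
x^2 - 4*x + 4

The characteristic polynomial is χ_A(x) = (x - 2)^5, so the eigenvalues are known. The minimal polynomial is
  m_A(x) = Π_λ (x − λ)^{k_λ}
where k_λ is the size of the *largest* Jordan block for λ (equivalently, the smallest k with (A − λI)^k v = 0 for every generalised eigenvector v of λ).

  λ = 2: largest Jordan block has size 2, contributing (x − 2)^2

So m_A(x) = (x - 2)^2 = x^2 - 4*x + 4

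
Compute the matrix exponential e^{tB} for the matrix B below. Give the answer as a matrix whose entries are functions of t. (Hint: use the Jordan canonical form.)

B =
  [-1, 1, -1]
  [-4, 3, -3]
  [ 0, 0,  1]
e^{tB} =
  [-2*t*exp(t) + exp(t), t*exp(t), -t^2*exp(t)/2 - t*exp(t)]
  [-4*t*exp(t), 2*t*exp(t) + exp(t), -t^2*exp(t) - 3*t*exp(t)]
  [0, 0, exp(t)]

Strategy: write B = P · J · P⁻¹ where J is a Jordan canonical form, so e^{tB} = P · e^{tJ} · P⁻¹, and e^{tJ} can be computed block-by-block.

B has Jordan form
J =
  [1, 1, 0]
  [0, 1, 1]
  [0, 0, 1]
(up to reordering of blocks).

Per-block formulas:
  For a 3×3 Jordan block J_3(1): exp(t · J_3(1)) = e^(1t)·(I + t·N + (t^2/2)·N^2), where N is the 3×3 nilpotent shift.

After assembling e^{tJ} and conjugating by P, we get:

e^{tB} =
  [-2*t*exp(t) + exp(t), t*exp(t), -t^2*exp(t)/2 - t*exp(t)]
  [-4*t*exp(t), 2*t*exp(t) + exp(t), -t^2*exp(t) - 3*t*exp(t)]
  [0, 0, exp(t)]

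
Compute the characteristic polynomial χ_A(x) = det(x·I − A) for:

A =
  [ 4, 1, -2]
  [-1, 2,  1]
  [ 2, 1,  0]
x^3 - 6*x^2 + 12*x - 8

Expanding det(x·I − A) (e.g. by cofactor expansion or by noting that A is similar to its Jordan form J, which has the same characteristic polynomial as A) gives
  χ_A(x) = x^3 - 6*x^2 + 12*x - 8
which factors as (x - 2)^3. The eigenvalues (with algebraic multiplicities) are λ = 2 with multiplicity 3.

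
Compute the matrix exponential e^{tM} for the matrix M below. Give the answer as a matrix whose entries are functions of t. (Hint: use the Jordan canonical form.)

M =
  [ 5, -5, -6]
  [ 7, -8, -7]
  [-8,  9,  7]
e^{tM} =
  [-t*exp(-t) + exp(6*t), 2*t*exp(-t) - exp(6*t) + exp(-t), t*exp(-t) - exp(6*t) + exp(-t)]
  [exp(6*t) - exp(-t), -exp(6*t) + 2*exp(-t), -exp(6*t) + exp(-t)]
  [-t*exp(-t) - exp(6*t) + exp(-t), 2*t*exp(-t) + exp(6*t) - exp(-t), t*exp(-t) + exp(6*t)]

Strategy: write M = P · J · P⁻¹ where J is a Jordan canonical form, so e^{tM} = P · e^{tJ} · P⁻¹, and e^{tJ} can be computed block-by-block.

M has Jordan form
J =
  [-1,  1, 0]
  [ 0, -1, 0]
  [ 0,  0, 6]
(up to reordering of blocks).

Per-block formulas:
  For a 1×1 block at λ = 6: exp(t · [6]) = [e^(6t)].
  For a 2×2 Jordan block J_2(-1): exp(t · J_2(-1)) = e^(-1t)·(I + t·N), where N is the 2×2 nilpotent shift.

After assembling e^{tJ} and conjugating by P, we get:

e^{tM} =
  [-t*exp(-t) + exp(6*t), 2*t*exp(-t) - exp(6*t) + exp(-t), t*exp(-t) - exp(6*t) + exp(-t)]
  [exp(6*t) - exp(-t), -exp(6*t) + 2*exp(-t), -exp(6*t) + exp(-t)]
  [-t*exp(-t) - exp(6*t) + exp(-t), 2*t*exp(-t) + exp(6*t) - exp(-t), t*exp(-t) + exp(6*t)]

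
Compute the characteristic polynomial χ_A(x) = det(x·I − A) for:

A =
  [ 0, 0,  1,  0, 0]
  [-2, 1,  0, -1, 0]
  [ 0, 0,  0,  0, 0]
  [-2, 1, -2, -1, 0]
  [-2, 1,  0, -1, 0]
x^5

Expanding det(x·I − A) (e.g. by cofactor expansion or by noting that A is similar to its Jordan form J, which has the same characteristic polynomial as A) gives
  χ_A(x) = x^5
which factors as x^5. The eigenvalues (with algebraic multiplicities) are λ = 0 with multiplicity 5.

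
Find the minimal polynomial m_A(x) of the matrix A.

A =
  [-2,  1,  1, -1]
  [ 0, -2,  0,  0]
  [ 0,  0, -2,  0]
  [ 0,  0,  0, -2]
x^2 + 4*x + 4

The characteristic polynomial is χ_A(x) = (x + 2)^4, so the eigenvalues are known. The minimal polynomial is
  m_A(x) = Π_λ (x − λ)^{k_λ}
where k_λ is the size of the *largest* Jordan block for λ (equivalently, the smallest k with (A − λI)^k v = 0 for every generalised eigenvector v of λ).

  λ = -2: largest Jordan block has size 2, contributing (x + 2)^2

So m_A(x) = (x + 2)^2 = x^2 + 4*x + 4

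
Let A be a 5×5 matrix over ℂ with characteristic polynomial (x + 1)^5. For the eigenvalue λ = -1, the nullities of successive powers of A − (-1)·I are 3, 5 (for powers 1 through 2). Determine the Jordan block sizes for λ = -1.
Block sizes for λ = -1: [2, 2, 1]

From the dimensions of kernels of powers, the number of Jordan blocks of size at least j is d_j − d_{j−1} where d_j = dim ker(N^j) (with d_0 = 0). Computing the differences gives [3, 2].
The number of blocks of size exactly k is (#blocks of size ≥ k) − (#blocks of size ≥ k + 1), so the partition is: 1 block(s) of size 1, 2 block(s) of size 2.
In nonincreasing order the block sizes are [2, 2, 1].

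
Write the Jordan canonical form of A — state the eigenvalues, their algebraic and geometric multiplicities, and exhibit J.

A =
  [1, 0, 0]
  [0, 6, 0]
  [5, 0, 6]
J_1(1) ⊕ J_1(6) ⊕ J_1(6)

The characteristic polynomial is
  det(x·I − A) = x^3 - 13*x^2 + 48*x - 36 = (x - 6)^2*(x - 1)

Eigenvalues and multiplicities (the geometric multiplicity of λ is n − rank(A − λI), which equals the number of Jordan blocks for λ):
  λ = 1: algebraic multiplicity = 1, geometric multiplicity = 1
  λ = 6: algebraic multiplicity = 2, geometric multiplicity = 2

Determining the block sizes for each eigenvalue:
  λ = 1: one block (gm = 1), so the single block has size am = 1 → block sizes [1]
  λ = 6: gm = am = 2, so every block has size 1 → block sizes [1, 1]

Assembling the blocks gives a Jordan form
J =
  [1, 0, 0]
  [0, 6, 0]
  [0, 0, 6]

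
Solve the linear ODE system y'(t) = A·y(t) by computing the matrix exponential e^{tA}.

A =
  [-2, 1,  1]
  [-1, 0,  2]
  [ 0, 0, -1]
e^{tA} =
  [-t*exp(-t) + exp(-t), t*exp(-t), t^2*exp(-t)/2 + t*exp(-t)]
  [-t*exp(-t), t*exp(-t) + exp(-t), t^2*exp(-t)/2 + 2*t*exp(-t)]
  [0, 0, exp(-t)]

Strategy: write A = P · J · P⁻¹ where J is a Jordan canonical form, so e^{tA} = P · e^{tJ} · P⁻¹, and e^{tJ} can be computed block-by-block.

A has Jordan form
J =
  [-1,  1,  0]
  [ 0, -1,  1]
  [ 0,  0, -1]
(up to reordering of blocks).

Per-block formulas:
  For a 3×3 Jordan block J_3(-1): exp(t · J_3(-1)) = e^(-1t)·(I + t·N + (t^2/2)·N^2), where N is the 3×3 nilpotent shift.

After assembling e^{tJ} and conjugating by P, we get:

e^{tA} =
  [-t*exp(-t) + exp(-t), t*exp(-t), t^2*exp(-t)/2 + t*exp(-t)]
  [-t*exp(-t), t*exp(-t) + exp(-t), t^2*exp(-t)/2 + 2*t*exp(-t)]
  [0, 0, exp(-t)]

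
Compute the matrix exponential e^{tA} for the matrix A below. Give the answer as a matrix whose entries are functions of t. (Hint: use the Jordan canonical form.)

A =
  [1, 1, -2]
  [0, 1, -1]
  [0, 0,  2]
e^{tA} =
  [exp(t), t*exp(t), t*exp(t) - 3*exp(2*t) + 3*exp(t)]
  [0, exp(t), -exp(2*t) + exp(t)]
  [0, 0, exp(2*t)]

Strategy: write A = P · J · P⁻¹ where J is a Jordan canonical form, so e^{tA} = P · e^{tJ} · P⁻¹, and e^{tJ} can be computed block-by-block.

A has Jordan form
J =
  [1, 1, 0]
  [0, 1, 0]
  [0, 0, 2]
(up to reordering of blocks).

Per-block formulas:
  For a 1×1 block at λ = 2: exp(t · [2]) = [e^(2t)].
  For a 2×2 Jordan block J_2(1): exp(t · J_2(1)) = e^(1t)·(I + t·N), where N is the 2×2 nilpotent shift.

After assembling e^{tJ} and conjugating by P, we get:

e^{tA} =
  [exp(t), t*exp(t), t*exp(t) - 3*exp(2*t) + 3*exp(t)]
  [0, exp(t), -exp(2*t) + exp(t)]
  [0, 0, exp(2*t)]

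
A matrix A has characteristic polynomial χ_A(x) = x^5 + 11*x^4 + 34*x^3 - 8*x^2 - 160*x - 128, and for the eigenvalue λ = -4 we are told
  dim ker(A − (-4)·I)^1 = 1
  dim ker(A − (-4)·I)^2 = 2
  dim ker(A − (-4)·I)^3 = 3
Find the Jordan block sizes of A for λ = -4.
Block sizes for λ = -4: [3]

From the dimensions of kernels of powers, the number of Jordan blocks of size at least j is d_j − d_{j−1} where d_j = dim ker(N^j) (with d_0 = 0). Computing the differences gives [1, 1, 1].
The number of blocks of size exactly k is (#blocks of size ≥ k) − (#blocks of size ≥ k + 1), so the partition is: 1 block(s) of size 3.
In nonincreasing order the block sizes are [3].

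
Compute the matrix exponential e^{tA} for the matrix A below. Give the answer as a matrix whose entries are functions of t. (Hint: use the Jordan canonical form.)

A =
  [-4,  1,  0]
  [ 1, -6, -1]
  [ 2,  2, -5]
e^{tA} =
  [t^2*exp(-5*t) + t*exp(-5*t) + exp(-5*t), t*exp(-5*t), -t^2*exp(-5*t)/2]
  [-t^2*exp(-5*t) + t*exp(-5*t), -t*exp(-5*t) + exp(-5*t), t^2*exp(-5*t)/2 - t*exp(-5*t)]
  [2*t^2*exp(-5*t) + 2*t*exp(-5*t), 2*t*exp(-5*t), -t^2*exp(-5*t) + exp(-5*t)]

Strategy: write A = P · J · P⁻¹ where J is a Jordan canonical form, so e^{tA} = P · e^{tJ} · P⁻¹, and e^{tJ} can be computed block-by-block.

A has Jordan form
J =
  [-5,  1,  0]
  [ 0, -5,  1]
  [ 0,  0, -5]
(up to reordering of blocks).

Per-block formulas:
  For a 3×3 Jordan block J_3(-5): exp(t · J_3(-5)) = e^(-5t)·(I + t·N + (t^2/2)·N^2), where N is the 3×3 nilpotent shift.

After assembling e^{tJ} and conjugating by P, we get:

e^{tA} =
  [t^2*exp(-5*t) + t*exp(-5*t) + exp(-5*t), t*exp(-5*t), -t^2*exp(-5*t)/2]
  [-t^2*exp(-5*t) + t*exp(-5*t), -t*exp(-5*t) + exp(-5*t), t^2*exp(-5*t)/2 - t*exp(-5*t)]
  [2*t^2*exp(-5*t) + 2*t*exp(-5*t), 2*t*exp(-5*t), -t^2*exp(-5*t) + exp(-5*t)]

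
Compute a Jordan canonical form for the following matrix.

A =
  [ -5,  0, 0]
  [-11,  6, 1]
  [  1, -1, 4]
J_1(-5) ⊕ J_2(5)

The characteristic polynomial is
  det(x·I − A) = x^3 - 5*x^2 - 25*x + 125 = (x - 5)^2*(x + 5)

Eigenvalues and multiplicities (the geometric multiplicity of λ is n − rank(A − λI), which equals the number of Jordan blocks for λ):
  λ = -5: algebraic multiplicity = 1, geometric multiplicity = 1
  λ = 5: algebraic multiplicity = 2, geometric multiplicity = 1

Determining the block sizes for each eigenvalue:
  λ = -5: one block (gm = 1), so the single block has size am = 1 → block sizes [1]
  λ = 5: one block (gm = 1), so the single block has size am = 2 → block sizes [2]

Assembling the blocks gives a Jordan form
J =
  [-5, 0, 0]
  [ 0, 5, 1]
  [ 0, 0, 5]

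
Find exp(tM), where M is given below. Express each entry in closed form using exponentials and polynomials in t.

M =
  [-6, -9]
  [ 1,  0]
e^{tM} =
  [-3*t*exp(-3*t) + exp(-3*t), -9*t*exp(-3*t)]
  [t*exp(-3*t), 3*t*exp(-3*t) + exp(-3*t)]

Strategy: write M = P · J · P⁻¹ where J is a Jordan canonical form, so e^{tM} = P · e^{tJ} · P⁻¹, and e^{tJ} can be computed block-by-block.

M has Jordan form
J =
  [-3,  1]
  [ 0, -3]
(up to reordering of blocks).

Per-block formulas:
  For a 2×2 Jordan block J_2(-3): exp(t · J_2(-3)) = e^(-3t)·(I + t·N), where N is the 2×2 nilpotent shift.

After assembling e^{tJ} and conjugating by P, we get:

e^{tM} =
  [-3*t*exp(-3*t) + exp(-3*t), -9*t*exp(-3*t)]
  [t*exp(-3*t), 3*t*exp(-3*t) + exp(-3*t)]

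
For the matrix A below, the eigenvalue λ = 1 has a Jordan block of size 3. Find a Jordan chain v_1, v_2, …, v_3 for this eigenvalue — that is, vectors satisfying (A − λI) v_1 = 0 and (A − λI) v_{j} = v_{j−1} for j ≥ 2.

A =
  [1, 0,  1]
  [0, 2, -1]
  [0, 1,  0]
A Jordan chain for λ = 1 of length 3:
v_1 = (1, 0, 0)ᵀ
v_2 = (0, 1, 1)ᵀ
v_3 = (0, 1, 0)ᵀ

Let N = A − (1)·I. We want v_3 with N^3 v_3 = 0 but N^2 v_3 ≠ 0; then v_{j-1} := N · v_j for j = 3, …, 2.

Pick v_3 = (0, 1, 0)ᵀ.
Then v_2 = N · v_3 = (0, 1, 1)ᵀ.
Then v_1 = N · v_2 = (1, 0, 0)ᵀ.

Sanity check: (A − (1)·I) v_1 = (0, 0, 0)ᵀ = 0. ✓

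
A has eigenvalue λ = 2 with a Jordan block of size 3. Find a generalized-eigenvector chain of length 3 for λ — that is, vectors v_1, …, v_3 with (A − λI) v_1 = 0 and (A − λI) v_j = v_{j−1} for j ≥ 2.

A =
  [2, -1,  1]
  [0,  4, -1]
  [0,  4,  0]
A Jordan chain for λ = 2 of length 3:
v_1 = (2, 0, 0)ᵀ
v_2 = (-1, 2, 4)ᵀ
v_3 = (0, 1, 0)ᵀ

Let N = A − (2)·I. We want v_3 with N^3 v_3 = 0 but N^2 v_3 ≠ 0; then v_{j-1} := N · v_j for j = 3, …, 2.

Pick v_3 = (0, 1, 0)ᵀ.
Then v_2 = N · v_3 = (-1, 2, 4)ᵀ.
Then v_1 = N · v_2 = (2, 0, 0)ᵀ.

Sanity check: (A − (2)·I) v_1 = (0, 0, 0)ᵀ = 0. ✓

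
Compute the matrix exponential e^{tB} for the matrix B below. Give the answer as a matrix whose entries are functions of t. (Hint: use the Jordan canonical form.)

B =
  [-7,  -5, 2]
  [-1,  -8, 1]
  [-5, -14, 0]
e^{tB} =
  [-t^2*exp(-5*t)/2 - 2*t*exp(-5*t) + exp(-5*t), -3*t^2*exp(-5*t)/2 - 5*t*exp(-5*t), t^2*exp(-5*t)/2 + 2*t*exp(-5*t)]
  [-t*exp(-5*t), -3*t*exp(-5*t) + exp(-5*t), t*exp(-5*t)]
  [-t^2*exp(-5*t)/2 - 5*t*exp(-5*t), -3*t^2*exp(-5*t)/2 - 14*t*exp(-5*t), t^2*exp(-5*t)/2 + 5*t*exp(-5*t) + exp(-5*t)]

Strategy: write B = P · J · P⁻¹ where J is a Jordan canonical form, so e^{tB} = P · e^{tJ} · P⁻¹, and e^{tJ} can be computed block-by-block.

B has Jordan form
J =
  [-5,  1,  0]
  [ 0, -5,  1]
  [ 0,  0, -5]
(up to reordering of blocks).

Per-block formulas:
  For a 3×3 Jordan block J_3(-5): exp(t · J_3(-5)) = e^(-5t)·(I + t·N + (t^2/2)·N^2), where N is the 3×3 nilpotent shift.

After assembling e^{tJ} and conjugating by P, we get:

e^{tB} =
  [-t^2*exp(-5*t)/2 - 2*t*exp(-5*t) + exp(-5*t), -3*t^2*exp(-5*t)/2 - 5*t*exp(-5*t), t^2*exp(-5*t)/2 + 2*t*exp(-5*t)]
  [-t*exp(-5*t), -3*t*exp(-5*t) + exp(-5*t), t*exp(-5*t)]
  [-t^2*exp(-5*t)/2 - 5*t*exp(-5*t), -3*t^2*exp(-5*t)/2 - 14*t*exp(-5*t), t^2*exp(-5*t)/2 + 5*t*exp(-5*t) + exp(-5*t)]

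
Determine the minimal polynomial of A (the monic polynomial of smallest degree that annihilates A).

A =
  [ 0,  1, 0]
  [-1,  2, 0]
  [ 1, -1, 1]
x^2 - 2*x + 1

The characteristic polynomial is χ_A(x) = (x - 1)^3, so the eigenvalues are known. The minimal polynomial is
  m_A(x) = Π_λ (x − λ)^{k_λ}
where k_λ is the size of the *largest* Jordan block for λ (equivalently, the smallest k with (A − λI)^k v = 0 for every generalised eigenvector v of λ).

  λ = 1: largest Jordan block has size 2, contributing (x − 1)^2

So m_A(x) = (x - 1)^2 = x^2 - 2*x + 1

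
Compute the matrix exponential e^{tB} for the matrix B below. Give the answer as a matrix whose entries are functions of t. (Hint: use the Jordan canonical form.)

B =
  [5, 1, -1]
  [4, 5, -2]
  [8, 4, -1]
e^{tB} =
  [2*t*exp(3*t) + exp(3*t), t*exp(3*t), -t*exp(3*t)]
  [4*t*exp(3*t), 2*t*exp(3*t) + exp(3*t), -2*t*exp(3*t)]
  [8*t*exp(3*t), 4*t*exp(3*t), -4*t*exp(3*t) + exp(3*t)]

Strategy: write B = P · J · P⁻¹ where J is a Jordan canonical form, so e^{tB} = P · e^{tJ} · P⁻¹, and e^{tJ} can be computed block-by-block.

B has Jordan form
J =
  [3, 1, 0]
  [0, 3, 0]
  [0, 0, 3]
(up to reordering of blocks).

Per-block formulas:
  For a 2×2 Jordan block J_2(3): exp(t · J_2(3)) = e^(3t)·(I + t·N), where N is the 2×2 nilpotent shift.
  For a 1×1 block at λ = 3: exp(t · [3]) = [e^(3t)].

After assembling e^{tJ} and conjugating by P, we get:

e^{tB} =
  [2*t*exp(3*t) + exp(3*t), t*exp(3*t), -t*exp(3*t)]
  [4*t*exp(3*t), 2*t*exp(3*t) + exp(3*t), -2*t*exp(3*t)]
  [8*t*exp(3*t), 4*t*exp(3*t), -4*t*exp(3*t) + exp(3*t)]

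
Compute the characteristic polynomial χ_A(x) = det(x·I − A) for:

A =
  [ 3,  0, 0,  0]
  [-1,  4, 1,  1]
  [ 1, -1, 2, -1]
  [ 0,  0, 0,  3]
x^4 - 12*x^3 + 54*x^2 - 108*x + 81

Expanding det(x·I − A) (e.g. by cofactor expansion or by noting that A is similar to its Jordan form J, which has the same characteristic polynomial as A) gives
  χ_A(x) = x^4 - 12*x^3 + 54*x^2 - 108*x + 81
which factors as (x - 3)^4. The eigenvalues (with algebraic multiplicities) are λ = 3 with multiplicity 4.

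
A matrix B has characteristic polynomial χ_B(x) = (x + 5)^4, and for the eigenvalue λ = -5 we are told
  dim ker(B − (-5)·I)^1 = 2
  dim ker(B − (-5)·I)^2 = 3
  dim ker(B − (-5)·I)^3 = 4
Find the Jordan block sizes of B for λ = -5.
Block sizes for λ = -5: [3, 1]

From the dimensions of kernels of powers, the number of Jordan blocks of size at least j is d_j − d_{j−1} where d_j = dim ker(N^j) (with d_0 = 0). Computing the differences gives [2, 1, 1].
The number of blocks of size exactly k is (#blocks of size ≥ k) − (#blocks of size ≥ k + 1), so the partition is: 1 block(s) of size 1, 1 block(s) of size 3.
In nonincreasing order the block sizes are [3, 1].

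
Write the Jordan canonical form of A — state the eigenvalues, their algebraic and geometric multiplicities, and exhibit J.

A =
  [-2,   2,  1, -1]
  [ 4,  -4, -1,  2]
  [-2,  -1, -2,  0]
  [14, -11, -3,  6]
J_2(-1) ⊕ J_2(0)

The characteristic polynomial is
  det(x·I − A) = x^4 + 2*x^3 + x^2 = x^2*(x + 1)^2

Eigenvalues and multiplicities (the geometric multiplicity of λ is n − rank(A − λI), which equals the number of Jordan blocks for λ):
  λ = -1: algebraic multiplicity = 2, geometric multiplicity = 1
  λ = 0: algebraic multiplicity = 2, geometric multiplicity = 1

Determining the block sizes for each eigenvalue:
  λ = -1: one block (gm = 1), so the single block has size am = 2 → block sizes [2]
  λ = 0: one block (gm = 1), so the single block has size am = 2 → block sizes [2]

Assembling the blocks gives a Jordan form
J =
  [-1,  1, 0, 0]
  [ 0, -1, 0, 0]
  [ 0,  0, 0, 1]
  [ 0,  0, 0, 0]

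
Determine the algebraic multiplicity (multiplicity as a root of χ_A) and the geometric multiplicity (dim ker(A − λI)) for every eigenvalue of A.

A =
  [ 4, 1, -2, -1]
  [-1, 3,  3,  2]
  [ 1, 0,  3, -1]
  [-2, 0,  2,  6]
λ = 4: alg = 4, geom = 2

Step 1 — factor the characteristic polynomial to read off the algebraic multiplicities:
  χ_A(x) = (x - 4)^4

Step 2 — compute geometric multiplicities via the rank-nullity identity g(λ) = n − rank(A − λI):
  rank(A − (4)·I) = 2, so dim ker(A − (4)·I) = n − 2 = 2

Summary:
  λ = 4: algebraic multiplicity = 4, geometric multiplicity = 2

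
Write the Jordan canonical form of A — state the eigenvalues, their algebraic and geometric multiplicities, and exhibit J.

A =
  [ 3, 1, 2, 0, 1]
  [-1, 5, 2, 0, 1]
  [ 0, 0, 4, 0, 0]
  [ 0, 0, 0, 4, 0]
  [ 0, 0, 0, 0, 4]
J_2(4) ⊕ J_1(4) ⊕ J_1(4) ⊕ J_1(4)

The characteristic polynomial is
  det(x·I − A) = x^5 - 20*x^4 + 160*x^3 - 640*x^2 + 1280*x - 1024 = (x - 4)^5

Eigenvalues and multiplicities (the geometric multiplicity of λ is n − rank(A − λI), which equals the number of Jordan blocks for λ):
  λ = 4: algebraic multiplicity = 5, geometric multiplicity = 4

Determining the block sizes for each eigenvalue:
  λ = 4: 4 blocks summing to 5 forces exactly one block of size 2 and the rest size 1 → block sizes [2, 1, 1, 1]

Assembling the blocks gives a Jordan form
J =
  [4, 1, 0, 0, 0]
  [0, 4, 0, 0, 0]
  [0, 0, 4, 0, 0]
  [0, 0, 0, 4, 0]
  [0, 0, 0, 0, 4]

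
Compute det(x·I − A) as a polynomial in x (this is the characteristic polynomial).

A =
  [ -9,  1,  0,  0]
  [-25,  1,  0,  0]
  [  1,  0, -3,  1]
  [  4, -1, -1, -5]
x^4 + 16*x^3 + 96*x^2 + 256*x + 256

Expanding det(x·I − A) (e.g. by cofactor expansion or by noting that A is similar to its Jordan form J, which has the same characteristic polynomial as A) gives
  χ_A(x) = x^4 + 16*x^3 + 96*x^2 + 256*x + 256
which factors as (x + 4)^4. The eigenvalues (with algebraic multiplicities) are λ = -4 with multiplicity 4.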